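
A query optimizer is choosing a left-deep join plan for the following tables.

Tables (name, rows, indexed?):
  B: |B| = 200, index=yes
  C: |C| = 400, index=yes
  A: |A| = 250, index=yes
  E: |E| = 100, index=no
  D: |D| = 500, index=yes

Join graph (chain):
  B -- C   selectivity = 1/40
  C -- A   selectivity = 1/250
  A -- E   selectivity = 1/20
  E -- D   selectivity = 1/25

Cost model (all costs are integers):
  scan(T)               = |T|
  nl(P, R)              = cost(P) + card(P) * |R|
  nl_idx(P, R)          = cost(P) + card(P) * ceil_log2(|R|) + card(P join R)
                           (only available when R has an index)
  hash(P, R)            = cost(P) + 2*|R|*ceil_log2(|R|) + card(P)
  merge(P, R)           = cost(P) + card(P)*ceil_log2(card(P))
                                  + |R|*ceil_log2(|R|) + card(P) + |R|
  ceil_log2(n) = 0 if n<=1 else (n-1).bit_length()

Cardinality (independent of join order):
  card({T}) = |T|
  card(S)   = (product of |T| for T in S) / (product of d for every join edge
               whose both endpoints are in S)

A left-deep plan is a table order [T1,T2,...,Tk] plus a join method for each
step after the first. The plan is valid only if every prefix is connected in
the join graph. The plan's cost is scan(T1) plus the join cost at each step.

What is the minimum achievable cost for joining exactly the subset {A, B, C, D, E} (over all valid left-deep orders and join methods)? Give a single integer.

Selinger DP over subsets of {A,B,C,D,E}:
  {B}: scan cost=200, card=200
  {C}: scan cost=400, card=400
  {A}: scan cost=250, card=250
  {E}: scan cost=100, card=100
  {D}: scan cost=500, card=500
  {BC}: card=2000; try (C,nl_idx)→4000, (B,hash)→4000, (B,nl_idx)→5600, (C,merge)→6000, (B,merge)→6200, (C,hash)→7600 …(+2); best=4000 via (C,nl_idx)
  {AC}: card=400; try (C,nl_idx)→2900, (A,nl_idx)→4000, (A,hash)→4800, (C,merge)→6500, (A,merge)→6650, (C,hash)→7700 …(+2); best=2900 via (C,nl_idx)
  {AE}: card=1250; try (E,hash)→1900, (A,nl_idx)→2150, (A,merge)→3150, (E,merge)→3300, (A,hash)→4200, (A,nl)→25100 …(+1); best=1900 via (E,hash)
  {DE}: card=2000; try (E,hash)→2400, (D,nl_idx)→3000, (D,merge)→5900, (E,merge)→6300, (D,hash)→9200, (D,nl)→50100 …(+1); best=2400 via (E,hash)
  {ABC}: card=2000; try (B,hash)→6500, (B,nl_idx)→8100, (B,merge)→8700, (A,hash)→10000, (A,nl_idx)→22000, (A,merge)→30250 …(+2); best=6500 via (B,hash)
  {ACE}: card=2000; try (E,hash)→4700, (E,merge)→7700, (C,hash)→10350, (C,nl_idx)→15150, (C,merge)→20900, (E,nl)→42900 …(+1); best=4700 via (E,hash)
  {ADE}: card=25000; try (A,hash)→8400, (D,hash)→12150, (D,merge)→21900, (A,merge)→28650, (D,nl_idx)→38150, (A,nl_idx)→43400 …(+2); best=8400 via (A,hash)
  {ABCE}: card=10000; try (E,hash)→9900, (B,hash)→9900, (B,merge)→30500, (B,nl_idx)→30700, (E,merge)→31300, (E,nl)→206500 …(+1); best=9900 via (E,hash)
  {ACDE}: card=40000; try (D,hash)→15700, (D,merge)→33700, (C,hash)→40600, (D,nl_idx)→62700, (C,nl_idx)→273400, (C,merge)→412400 …(+2); best=15700 via (D,hash)
  {ABCDE}: card=200000; try (D,hash)→28900, (B,hash)→58900, (D,merge)→164900, (D,nl_idx)→299900, (B,nl_idx)→535700, (B,merge)→697500 …(+2); best=28900 via (D,hash)

28900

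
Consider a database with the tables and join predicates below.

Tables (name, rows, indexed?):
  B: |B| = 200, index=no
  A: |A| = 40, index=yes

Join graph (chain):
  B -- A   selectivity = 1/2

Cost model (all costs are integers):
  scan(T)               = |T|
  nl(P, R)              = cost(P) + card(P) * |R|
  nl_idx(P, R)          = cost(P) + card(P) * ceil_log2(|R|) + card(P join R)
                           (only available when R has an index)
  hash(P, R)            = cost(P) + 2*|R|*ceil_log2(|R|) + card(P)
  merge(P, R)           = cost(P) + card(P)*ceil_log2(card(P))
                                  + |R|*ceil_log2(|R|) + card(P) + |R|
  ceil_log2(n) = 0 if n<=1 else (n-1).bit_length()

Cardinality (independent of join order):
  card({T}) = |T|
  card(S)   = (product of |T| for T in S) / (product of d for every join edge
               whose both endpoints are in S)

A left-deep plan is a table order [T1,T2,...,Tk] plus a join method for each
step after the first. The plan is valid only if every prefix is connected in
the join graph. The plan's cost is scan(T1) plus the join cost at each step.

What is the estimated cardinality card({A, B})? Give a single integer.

4000

Tables in S: A(40), B(200)
Edges inside S: B-A(d=2)
numerator = 40 * 200 = 8000
denominator = 2 = 2
card(S) = 8000 / 2 = 4000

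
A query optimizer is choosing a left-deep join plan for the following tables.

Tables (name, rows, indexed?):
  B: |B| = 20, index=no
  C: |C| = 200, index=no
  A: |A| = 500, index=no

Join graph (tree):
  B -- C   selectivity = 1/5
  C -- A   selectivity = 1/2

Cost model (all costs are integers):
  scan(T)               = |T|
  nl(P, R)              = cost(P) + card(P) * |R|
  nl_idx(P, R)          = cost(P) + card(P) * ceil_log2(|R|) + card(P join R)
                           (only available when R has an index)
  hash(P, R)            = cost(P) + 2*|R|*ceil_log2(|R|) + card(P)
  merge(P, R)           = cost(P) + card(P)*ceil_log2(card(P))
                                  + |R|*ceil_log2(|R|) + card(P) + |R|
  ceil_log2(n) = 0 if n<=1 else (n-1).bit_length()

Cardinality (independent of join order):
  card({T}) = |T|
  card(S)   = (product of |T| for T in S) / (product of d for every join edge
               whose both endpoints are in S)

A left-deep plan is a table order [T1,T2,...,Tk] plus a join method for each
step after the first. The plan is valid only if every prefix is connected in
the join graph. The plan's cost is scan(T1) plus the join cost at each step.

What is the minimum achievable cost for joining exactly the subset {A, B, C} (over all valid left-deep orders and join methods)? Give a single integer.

10400

Selinger DP over subsets of {A,B,C}:
  {B}: scan cost=20, card=20
  {C}: scan cost=200, card=200
  {A}: scan cost=500, card=500
  {BC}: card=800; try (B,hash)→600, (C,merge)→1940, (B,merge)→2120, (C,hash)→3240, (C,nl)→4020, (B,nl)→4200; best=600 via (B,hash)
  {AC}: card=50000; try (C,hash)→4200, (A,merge)→7000, (C,merge)→7300, (A,hash)→9400, (A,nl)→100200, (C,nl)→100500; best=4200 via (C,hash)
  {ABC}: card=200000; try (A,hash)→10400, (A,merge)→14400, (B,hash)→54400, (A,nl)→400600, (B,merge)→854320, (B,nl)→1004200; best=10400 via (A,hash)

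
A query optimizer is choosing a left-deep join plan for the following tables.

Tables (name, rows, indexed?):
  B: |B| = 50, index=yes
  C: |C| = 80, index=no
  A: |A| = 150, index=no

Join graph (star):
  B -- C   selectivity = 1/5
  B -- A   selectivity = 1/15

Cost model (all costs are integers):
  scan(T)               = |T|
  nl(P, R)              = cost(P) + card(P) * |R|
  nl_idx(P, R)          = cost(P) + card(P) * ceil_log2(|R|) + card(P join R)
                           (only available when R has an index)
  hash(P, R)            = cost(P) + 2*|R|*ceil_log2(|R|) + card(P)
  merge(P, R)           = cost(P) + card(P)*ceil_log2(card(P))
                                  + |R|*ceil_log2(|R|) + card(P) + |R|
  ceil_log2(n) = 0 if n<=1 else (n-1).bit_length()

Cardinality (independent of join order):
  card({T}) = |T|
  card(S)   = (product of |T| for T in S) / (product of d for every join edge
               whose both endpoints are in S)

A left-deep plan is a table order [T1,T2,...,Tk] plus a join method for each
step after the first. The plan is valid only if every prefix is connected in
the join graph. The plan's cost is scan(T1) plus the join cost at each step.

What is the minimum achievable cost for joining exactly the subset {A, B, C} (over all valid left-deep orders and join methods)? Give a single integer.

2520

Selinger DP over subsets of {A,B,C}:
  {B}: scan cost=50, card=50
  {C}: scan cost=80, card=80
  {A}: scan cost=150, card=150
  {BC}: card=800; try (B,hash)→760, (C,merge)→1040, (B,merge)→1070, (C,hash)→1220, (B,nl_idx)→1360, (C,nl)→4050 …(+1); best=760 via (B,hash)
  {AB}: card=500; try (B,hash)→900, (B,nl_idx)→1550, (A,merge)→1750, (B,merge)→1850, (A,hash)→2500, (A,nl)→7550 …(+1); best=900 via (B,hash)
  {ABC}: card=8000; try (C,hash)→2520, (A,hash)→3960, (C,merge)→6540, (A,merge)→10910, (C,nl)→40900, (A,nl)→120760; best=2520 via (C,hash)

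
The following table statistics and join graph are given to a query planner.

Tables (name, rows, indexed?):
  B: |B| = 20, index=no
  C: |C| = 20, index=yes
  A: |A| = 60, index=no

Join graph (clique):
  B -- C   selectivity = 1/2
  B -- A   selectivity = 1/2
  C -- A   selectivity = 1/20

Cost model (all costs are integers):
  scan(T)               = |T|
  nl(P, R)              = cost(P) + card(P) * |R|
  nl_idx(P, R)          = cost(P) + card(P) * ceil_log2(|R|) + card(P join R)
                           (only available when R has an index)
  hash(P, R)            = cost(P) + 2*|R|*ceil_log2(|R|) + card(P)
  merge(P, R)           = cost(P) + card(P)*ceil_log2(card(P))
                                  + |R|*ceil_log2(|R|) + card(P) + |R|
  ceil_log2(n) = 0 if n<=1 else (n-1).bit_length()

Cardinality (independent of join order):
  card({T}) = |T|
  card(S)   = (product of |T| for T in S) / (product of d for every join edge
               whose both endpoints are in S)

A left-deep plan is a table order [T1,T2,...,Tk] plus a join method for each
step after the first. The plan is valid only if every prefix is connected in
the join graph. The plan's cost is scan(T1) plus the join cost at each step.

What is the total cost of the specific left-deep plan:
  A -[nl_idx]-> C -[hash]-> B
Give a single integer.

step 1: scan A: cost=60, card=60
step 2: join C via nl_idx
    card(P join C) = 60*20/(20) = 60
    cost = 60 + 60*5 + 60 = 420
step 3: join B via hash
    card(P join B) = 60*20/(2*2) = 300
    cost = 420 + 2*20*5 + 60 = 680

680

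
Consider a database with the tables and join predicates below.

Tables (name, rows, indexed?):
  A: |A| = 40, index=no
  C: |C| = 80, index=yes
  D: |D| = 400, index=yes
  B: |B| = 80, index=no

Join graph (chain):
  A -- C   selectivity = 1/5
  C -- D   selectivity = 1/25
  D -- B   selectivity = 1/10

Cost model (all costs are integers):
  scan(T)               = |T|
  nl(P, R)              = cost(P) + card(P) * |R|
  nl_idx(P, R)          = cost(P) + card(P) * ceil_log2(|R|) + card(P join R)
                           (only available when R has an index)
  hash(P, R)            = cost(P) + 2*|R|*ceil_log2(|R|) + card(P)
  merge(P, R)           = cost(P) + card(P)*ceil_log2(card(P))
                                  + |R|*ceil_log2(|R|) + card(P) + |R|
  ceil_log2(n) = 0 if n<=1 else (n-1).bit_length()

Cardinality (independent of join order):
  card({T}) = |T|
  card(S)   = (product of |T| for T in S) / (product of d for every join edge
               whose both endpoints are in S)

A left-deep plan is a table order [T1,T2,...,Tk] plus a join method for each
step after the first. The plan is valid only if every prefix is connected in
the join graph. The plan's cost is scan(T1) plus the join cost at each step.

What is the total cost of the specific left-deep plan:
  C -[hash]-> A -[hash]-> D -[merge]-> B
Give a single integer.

step 1: scan C: cost=80, card=80
step 2: join A via hash
    card(P join A) = 80*40/(5) = 640
    cost = 80 + 2*40*6 + 80 = 640
step 3: join D via hash
    card(P join D) = 640*400/(25) = 10240
    cost = 640 + 2*400*9 + 640 = 8480
step 4: join B via merge
    card(P join B) = 10240*80/(10) = 81920
    cost = 8480 + 10240*14 + 80*7 + 10240 + 80 = 162720

162720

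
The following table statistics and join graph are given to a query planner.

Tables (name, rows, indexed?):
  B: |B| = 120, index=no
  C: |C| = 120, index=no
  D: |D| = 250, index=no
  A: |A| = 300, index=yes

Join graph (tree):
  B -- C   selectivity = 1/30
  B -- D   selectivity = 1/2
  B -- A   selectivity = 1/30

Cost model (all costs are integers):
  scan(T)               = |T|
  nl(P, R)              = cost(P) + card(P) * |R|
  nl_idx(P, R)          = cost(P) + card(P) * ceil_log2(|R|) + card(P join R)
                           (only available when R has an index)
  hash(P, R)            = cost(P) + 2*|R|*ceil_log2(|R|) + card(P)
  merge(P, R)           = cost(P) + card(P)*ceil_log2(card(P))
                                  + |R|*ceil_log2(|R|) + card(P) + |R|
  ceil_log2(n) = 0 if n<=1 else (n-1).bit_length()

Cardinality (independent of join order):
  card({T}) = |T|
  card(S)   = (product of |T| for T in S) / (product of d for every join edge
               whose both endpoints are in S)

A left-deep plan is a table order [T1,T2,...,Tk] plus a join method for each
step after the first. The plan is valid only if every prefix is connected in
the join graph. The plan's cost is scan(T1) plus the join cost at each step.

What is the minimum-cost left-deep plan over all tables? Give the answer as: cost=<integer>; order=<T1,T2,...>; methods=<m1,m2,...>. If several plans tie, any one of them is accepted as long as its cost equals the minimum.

cost=13960; order=A,B,C,D; methods=hash,hash,hash

Selinger DP (subsets sized 1..n):
  {B}: scan cost=120, card=120
  {C}: scan cost=120, card=120
  {D}: scan cost=250, card=250
  {A}: scan cost=300, card=300
  {BC}: card=480; try (C,hash)→1920, (B,hash)→1920, (C,merge)→2040, (B,merge)→2040, (C,nl)→14520, (B,nl)→14520; best=1920 via (C,hash)
  {BD}: card=15000; try (B,hash)→2180, (D,merge)→3330, (B,merge)→3460, (D,hash)→4240, (D,nl)→30120, (B,nl)→30250; best=2180 via (B,hash)
  {AB}: card=1200; try (B,hash)→2280, (A,nl_idx)→2400, (A,merge)→4080, (B,merge)→4260, (A,hash)→5640, (A,nl)→36120 …(+1); best=2280 via (B,hash)
  {BCD}: card=60000; try (D,hash)→6400, (D,merge)→8970, (C,hash)→18860, (D,nl)→121920, (C,merge)→228140, (C,nl)→1802180; best=6400 via (D,hash)
  {ABC}: card=4800; try (C,hash)→5160, (A,hash)→7800, (A,merge)→9720, (A,nl_idx)→11040, (C,merge)→17640, (A,nl)→145920 …(+1); best=5160 via (C,hash)
  {ABD}: card=150000; try (D,hash)→7480, (D,merge)→18930, (A,hash)→22580, (A,merge)→230180, (A,nl_idx)→287180, (D,nl)→302280 …(+1); best=7480 via (D,hash)
  {ABCD}: card=600000; try (D,hash)→13960, (A,hash)→71800, (D,merge)→74610, (C,hash)→159160, (A,merge)→1029400, (A,nl_idx)→1146400 …(+4); best=13960 via (D,hash)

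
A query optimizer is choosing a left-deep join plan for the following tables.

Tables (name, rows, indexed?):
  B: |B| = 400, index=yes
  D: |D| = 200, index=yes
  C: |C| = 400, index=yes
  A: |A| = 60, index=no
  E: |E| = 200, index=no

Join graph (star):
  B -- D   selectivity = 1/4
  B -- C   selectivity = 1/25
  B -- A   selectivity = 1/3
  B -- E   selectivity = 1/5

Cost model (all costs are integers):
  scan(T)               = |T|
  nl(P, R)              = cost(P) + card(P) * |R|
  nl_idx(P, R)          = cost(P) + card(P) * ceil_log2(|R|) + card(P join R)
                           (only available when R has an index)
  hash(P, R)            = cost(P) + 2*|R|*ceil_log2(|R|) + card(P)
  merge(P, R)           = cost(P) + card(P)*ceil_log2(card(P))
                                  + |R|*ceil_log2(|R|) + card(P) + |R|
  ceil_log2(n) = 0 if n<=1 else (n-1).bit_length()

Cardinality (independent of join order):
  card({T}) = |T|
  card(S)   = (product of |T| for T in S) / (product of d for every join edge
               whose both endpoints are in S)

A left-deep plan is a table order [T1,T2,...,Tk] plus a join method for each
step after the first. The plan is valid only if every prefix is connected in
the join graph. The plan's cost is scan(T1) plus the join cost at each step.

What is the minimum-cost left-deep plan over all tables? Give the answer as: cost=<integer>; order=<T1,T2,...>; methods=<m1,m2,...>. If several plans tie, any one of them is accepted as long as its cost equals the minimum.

cost=5269520; order=B,C,A,E,D; methods=hash,hash,hash,hash

Selinger DP (subsets sized 1..n):
  {B}: scan cost=400, card=400
  {D}: scan cost=200, card=200
  {C}: scan cost=400, card=400
  {A}: scan cost=60, card=60
  {E}: scan cost=200, card=200
  {BD}: card=20000; try (D,hash)→4000, (B,merge)→6000, (D,merge)→6200, (B,hash)→7600, (B,nl_idx)→22000, (D,nl_idx)→23600 …(+2); best=4000 via (D,hash)
  {BC}: card=6400; try (C,hash)→8000, (B,hash)→8000, (C,merge)→8400, (B,merge)→8400, (C,nl_idx)→10400, (B,nl_idx)→10400 …(+2); best=8000 via (C,hash)
  {AB}: card=8000; try (A,hash)→1520, (B,merge)→4480, (A,merge)→4820, (B,hash)→7320, (B,nl_idx)→8600, (B,nl)→24060 …(+1); best=1520 via (A,hash)
  {BE}: card=16000; try (E,hash)→4000, (B,merge)→6000, (E,merge)→6200, (B,hash)→7600, (B,nl_idx)→18000, (B,nl)→80200 …(+1); best=4000 via (E,hash)
  {BCD}: card=320000; try (D,hash)→17600, (C,hash)→31200, (D,merge)→99400, (C,merge)→328000, (D,nl_idx)→379200, (C,nl_idx)→504000 …(+2); best=17600 via (D,hash)
  {ABD}: card=400000; try (D,hash)→12720, (A,hash)→24720, (D,merge)→115320, (A,merge)→324420, (D,nl_idx)→465520, (A,nl)→1204000 …(+1); best=12720 via (D,hash)
  {BDE}: card=800000; try (D,hash)→23200, (E,hash)→27200, (D,merge)→245800, (E,merge)→325800, (D,nl_idx)→932000, (D,nl)→3204000 …(+1); best=23200 via (D,hash)
  {ABC}: card=128000; try (A,hash)→15120, (C,hash)→16720, (A,merge)→98020, (C,merge)→117520, (C,nl_idx)→201520, (A,nl)→392000 …(+1); best=15120 via (A,hash)
  {BCE}: card=256000; try (E,hash)→17600, (C,hash)→27200, (E,merge)→99400, (C,merge)→248000, (C,nl_idx)→404000, (E,nl)→1288000 …(+1); best=17600 via (E,hash)
  {ABE}: card=320000; try (E,hash)→12720, (A,hash)→20720, (E,merge)→115320, (A,merge)→244420, (A,nl)→964000, (E,nl)→1601520; best=12720 via (E,hash)
  {ABCD}: card=6400000; try (D,hash)→146320, (A,hash)→338320, (C,hash)→419920, (D,merge)→2320920, (A,merge)→6418020, (D,nl_idx)→7439120 …(+5); best=146320 via (D,hash)
  {BCDE}: card=12800000; try (D,hash)→276800, (E,hash)→340800, (C,hash)→830400, (D,merge)→4883400, (E,merge)→6419400, (D,nl_idx)→14865600 …(+5); best=276800 via (D,hash)
  {ABDE}: card=16000000; try (D,hash)→335920, (E,hash)→415920, (A,hash)→823920, (D,merge)→6414520, (E,merge)→8014520, (A,merge)→16823620 …(+4); best=335920 via (D,hash)
  {ABCE}: card=5120000; try (E,hash)→146320, (A,hash)→274320, (C,hash)→339920, (E,merge)→2320920, (A,merge)→4882020, (C,merge)→6416720 …(+4); best=146320 via (E,hash)
  {ABCDE}: card=256000000; try (D,hash)→5269520, (E,hash)→6549520, (A,hash)→13077520, (C,hash)→16343120, (D,merge)→123028120, (E,merge)→153748120 …(+8); best=5269520 via (D,hash)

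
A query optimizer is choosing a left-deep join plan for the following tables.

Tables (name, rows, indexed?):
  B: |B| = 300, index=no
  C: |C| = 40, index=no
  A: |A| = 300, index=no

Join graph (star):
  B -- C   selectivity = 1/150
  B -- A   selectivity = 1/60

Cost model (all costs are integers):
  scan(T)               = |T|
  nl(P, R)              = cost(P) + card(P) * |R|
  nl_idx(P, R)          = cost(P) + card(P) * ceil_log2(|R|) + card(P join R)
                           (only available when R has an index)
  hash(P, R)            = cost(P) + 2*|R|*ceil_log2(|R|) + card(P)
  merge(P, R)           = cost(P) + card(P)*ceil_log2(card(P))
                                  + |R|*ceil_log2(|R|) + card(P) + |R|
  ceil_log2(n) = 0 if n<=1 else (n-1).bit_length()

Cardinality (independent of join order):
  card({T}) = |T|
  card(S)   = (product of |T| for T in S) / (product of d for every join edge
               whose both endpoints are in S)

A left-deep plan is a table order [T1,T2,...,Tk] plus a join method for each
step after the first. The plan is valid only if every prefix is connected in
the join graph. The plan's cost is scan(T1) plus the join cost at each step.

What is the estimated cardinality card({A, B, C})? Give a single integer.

400

Tables in S: A(300), B(300), C(40)
Edges inside S: B-C(d=150), B-A(d=60)
numerator = 300 * 300 * 40 = 3600000
denominator = 150 * 60 = 9000
card(S) = 3600000 / 9000 = 400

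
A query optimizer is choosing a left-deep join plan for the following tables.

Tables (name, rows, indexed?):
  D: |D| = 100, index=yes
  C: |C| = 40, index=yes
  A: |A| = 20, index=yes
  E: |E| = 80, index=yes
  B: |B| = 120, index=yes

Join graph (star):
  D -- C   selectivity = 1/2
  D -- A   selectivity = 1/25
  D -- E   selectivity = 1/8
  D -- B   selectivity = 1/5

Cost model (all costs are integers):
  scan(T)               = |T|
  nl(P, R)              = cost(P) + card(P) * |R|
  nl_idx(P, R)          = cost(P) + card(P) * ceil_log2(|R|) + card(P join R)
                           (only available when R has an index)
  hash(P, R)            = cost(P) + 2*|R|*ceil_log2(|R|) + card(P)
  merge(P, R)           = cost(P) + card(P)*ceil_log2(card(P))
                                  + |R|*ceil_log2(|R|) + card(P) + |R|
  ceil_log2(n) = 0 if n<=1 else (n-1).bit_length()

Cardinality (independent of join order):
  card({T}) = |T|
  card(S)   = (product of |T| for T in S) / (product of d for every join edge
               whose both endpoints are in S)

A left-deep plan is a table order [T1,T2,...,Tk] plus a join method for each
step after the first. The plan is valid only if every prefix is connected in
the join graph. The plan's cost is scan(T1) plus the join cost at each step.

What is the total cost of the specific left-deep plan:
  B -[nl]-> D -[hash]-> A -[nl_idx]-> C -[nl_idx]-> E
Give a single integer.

717440

step 1: scan B: cost=120, card=120
step 2: join D via nl
    card(P join D) = 120*100/(5) = 2400
    cost = 120 + 120*100 = 12120
step 3: join A via hash
    card(P join A) = 2400*20/(25) = 1920
    cost = 12120 + 2*20*5 + 2400 = 14720
step 4: join C via nl_idx
    card(P join C) = 1920*40/(2) = 38400
    cost = 14720 + 1920*6 + 38400 = 64640
step 5: join E via nl_idx
    card(P join E) = 38400*80/(8) = 384000
    cost = 64640 + 38400*7 + 384000 = 717440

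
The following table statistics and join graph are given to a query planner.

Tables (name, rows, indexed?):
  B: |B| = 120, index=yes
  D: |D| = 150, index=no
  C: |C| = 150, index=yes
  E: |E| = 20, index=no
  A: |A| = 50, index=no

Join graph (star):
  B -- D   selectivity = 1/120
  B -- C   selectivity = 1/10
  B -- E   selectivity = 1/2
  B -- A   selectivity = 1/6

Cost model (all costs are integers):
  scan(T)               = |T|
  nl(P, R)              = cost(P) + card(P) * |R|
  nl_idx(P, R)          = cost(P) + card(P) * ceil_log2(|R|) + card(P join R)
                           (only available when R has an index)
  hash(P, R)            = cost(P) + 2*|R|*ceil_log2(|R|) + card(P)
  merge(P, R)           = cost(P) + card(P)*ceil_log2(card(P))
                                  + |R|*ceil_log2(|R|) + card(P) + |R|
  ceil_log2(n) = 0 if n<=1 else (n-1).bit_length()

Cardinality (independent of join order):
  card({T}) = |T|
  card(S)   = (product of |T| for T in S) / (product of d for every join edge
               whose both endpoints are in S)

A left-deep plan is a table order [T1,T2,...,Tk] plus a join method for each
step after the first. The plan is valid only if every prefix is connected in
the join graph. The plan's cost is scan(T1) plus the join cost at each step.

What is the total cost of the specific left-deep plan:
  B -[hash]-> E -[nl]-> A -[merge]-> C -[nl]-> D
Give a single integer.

22711790

step 1: scan B: cost=120, card=120
step 2: join E via hash
    card(P join E) = 120*20/(2) = 1200
    cost = 120 + 2*20*5 + 120 = 440
step 3: join A via nl
    card(P join A) = 1200*50/(6) = 10000
    cost = 440 + 1200*50 = 60440
step 4: join C via merge
    card(P join C) = 10000*150/(10) = 150000
    cost = 60440 + 10000*14 + 150*8 + 10000 + 150 = 211790
step 5: join D via nl
    card(P join D) = 150000*150/(120) = 187500
    cost = 211790 + 150000*150 = 22711790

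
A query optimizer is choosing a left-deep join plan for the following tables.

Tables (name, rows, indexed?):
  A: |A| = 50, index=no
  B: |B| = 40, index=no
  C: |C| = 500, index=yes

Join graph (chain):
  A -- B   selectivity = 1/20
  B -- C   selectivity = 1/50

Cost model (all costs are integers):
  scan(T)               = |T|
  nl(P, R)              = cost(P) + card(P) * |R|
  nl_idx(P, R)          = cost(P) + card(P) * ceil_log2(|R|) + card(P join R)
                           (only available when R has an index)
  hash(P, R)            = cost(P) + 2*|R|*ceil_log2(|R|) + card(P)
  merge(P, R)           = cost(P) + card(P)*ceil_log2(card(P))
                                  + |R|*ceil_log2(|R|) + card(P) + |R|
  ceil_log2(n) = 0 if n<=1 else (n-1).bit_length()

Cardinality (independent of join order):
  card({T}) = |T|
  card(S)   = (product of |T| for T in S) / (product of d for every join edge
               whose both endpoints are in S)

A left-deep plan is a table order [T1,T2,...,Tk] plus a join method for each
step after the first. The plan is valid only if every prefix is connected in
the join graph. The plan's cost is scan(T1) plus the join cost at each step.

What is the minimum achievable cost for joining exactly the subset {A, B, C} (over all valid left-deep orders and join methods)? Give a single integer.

Selinger DP over subsets of {A,B,C}:
  {A}: scan cost=50, card=50
  {B}: scan cost=40, card=40
  {C}: scan cost=500, card=500
  {AB}: card=100; try (B,hash)→580, (A,merge)→670, (B,merge)→680, (A,hash)→680, (A,nl)→2040, (B,nl)→2050; best=580 via (B,hash)
  {BC}: card=400; try (C,nl_idx)→800, (B,hash)→1480, (C,merge)→5320, (B,merge)→5780, (C,hash)→9080, (C,nl)→20040 …(+1); best=800 via (C,nl_idx)
  {ABC}: card=1000; try (A,hash)→1800, (C,nl_idx)→2480, (A,merge)→5150, (C,merge)→6380, (C,hash)→9680, (A,nl)→20800 …(+1); best=1800 via (A,hash)

1800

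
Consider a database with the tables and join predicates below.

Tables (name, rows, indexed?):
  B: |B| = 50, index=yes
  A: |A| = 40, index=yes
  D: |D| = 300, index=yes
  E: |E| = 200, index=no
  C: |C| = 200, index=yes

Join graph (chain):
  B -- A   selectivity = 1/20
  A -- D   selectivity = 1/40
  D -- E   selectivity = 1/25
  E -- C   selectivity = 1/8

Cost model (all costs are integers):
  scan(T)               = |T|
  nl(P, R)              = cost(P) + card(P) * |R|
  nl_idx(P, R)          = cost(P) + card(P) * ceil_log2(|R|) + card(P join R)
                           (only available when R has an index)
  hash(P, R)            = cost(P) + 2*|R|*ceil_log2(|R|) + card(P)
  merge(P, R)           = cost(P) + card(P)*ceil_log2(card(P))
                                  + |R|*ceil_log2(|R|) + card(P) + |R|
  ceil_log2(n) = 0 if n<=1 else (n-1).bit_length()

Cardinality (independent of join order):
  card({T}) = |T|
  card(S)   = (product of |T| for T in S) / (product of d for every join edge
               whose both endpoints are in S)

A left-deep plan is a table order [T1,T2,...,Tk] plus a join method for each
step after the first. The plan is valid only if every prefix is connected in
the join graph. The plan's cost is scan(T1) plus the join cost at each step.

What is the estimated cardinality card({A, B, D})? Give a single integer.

Tables in S: A(40), B(50), D(300)
Edges inside S: B-A(d=20), A-D(d=40)
numerator = 40 * 50 * 300 = 600000
denominator = 20 * 40 = 800
card(S) = 600000 / 800 = 750

750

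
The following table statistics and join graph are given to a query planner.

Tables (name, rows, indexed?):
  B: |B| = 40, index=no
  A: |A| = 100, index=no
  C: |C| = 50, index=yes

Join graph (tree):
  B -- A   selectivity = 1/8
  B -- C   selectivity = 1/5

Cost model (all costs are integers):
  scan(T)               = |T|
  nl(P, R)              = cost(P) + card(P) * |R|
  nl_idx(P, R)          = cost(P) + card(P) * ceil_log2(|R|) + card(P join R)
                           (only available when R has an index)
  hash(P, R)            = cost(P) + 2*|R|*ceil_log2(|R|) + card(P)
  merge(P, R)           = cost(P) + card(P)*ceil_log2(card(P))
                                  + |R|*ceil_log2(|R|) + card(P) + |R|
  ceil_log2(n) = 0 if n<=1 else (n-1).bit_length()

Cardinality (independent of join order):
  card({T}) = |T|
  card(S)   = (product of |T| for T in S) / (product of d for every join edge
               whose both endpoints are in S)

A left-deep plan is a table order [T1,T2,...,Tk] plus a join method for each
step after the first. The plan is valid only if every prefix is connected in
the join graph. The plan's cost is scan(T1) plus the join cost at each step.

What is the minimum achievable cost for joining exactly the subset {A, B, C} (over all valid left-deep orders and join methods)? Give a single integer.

Selinger DP over subsets of {A,B,C}:
  {B}: scan cost=40, card=40
  {A}: scan cost=100, card=100
  {C}: scan cost=50, card=50
  {AB}: card=500; try (B,hash)→680, (A,merge)→1120, (B,merge)→1180, (A,hash)→1480, (A,nl)→4040, (B,nl)→4100; best=680 via (B,hash)
  {BC}: card=400; try (B,hash)→580, (C,merge)→670, (C,hash)→680, (C,nl_idx)→680, (B,merge)→680, (C,nl)→2040 …(+1); best=580 via (B,hash)
  {ABC}: card=5000; try (C,hash)→1780, (A,hash)→2380, (A,merge)→5380, (C,merge)→6030, (C,nl_idx)→8680, (C,nl)→25680 …(+1); best=1780 via (C,hash)

1780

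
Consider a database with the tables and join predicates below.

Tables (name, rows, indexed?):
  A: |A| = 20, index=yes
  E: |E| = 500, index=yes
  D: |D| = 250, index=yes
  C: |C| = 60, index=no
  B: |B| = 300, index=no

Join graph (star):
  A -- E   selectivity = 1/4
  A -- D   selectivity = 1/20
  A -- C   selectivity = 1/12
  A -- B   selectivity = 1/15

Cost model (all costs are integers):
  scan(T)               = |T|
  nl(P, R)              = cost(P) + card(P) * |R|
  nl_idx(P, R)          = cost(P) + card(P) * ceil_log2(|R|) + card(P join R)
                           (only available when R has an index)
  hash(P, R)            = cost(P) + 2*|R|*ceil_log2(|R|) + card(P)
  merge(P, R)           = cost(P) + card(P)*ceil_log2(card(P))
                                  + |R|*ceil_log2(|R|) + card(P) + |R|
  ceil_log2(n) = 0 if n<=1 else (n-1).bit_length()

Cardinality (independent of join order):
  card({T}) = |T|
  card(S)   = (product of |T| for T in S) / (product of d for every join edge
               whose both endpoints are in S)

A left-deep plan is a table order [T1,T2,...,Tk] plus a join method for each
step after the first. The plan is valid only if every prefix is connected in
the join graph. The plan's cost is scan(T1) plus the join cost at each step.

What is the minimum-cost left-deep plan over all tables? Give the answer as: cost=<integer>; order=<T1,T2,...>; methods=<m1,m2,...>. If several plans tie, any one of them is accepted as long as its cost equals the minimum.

Selinger DP (subsets sized 1..n):
  {A}: scan cost=20, card=20
  {E}: scan cost=500, card=500
  {D}: scan cost=250, card=250
  {C}: scan cost=60, card=60
  {B}: scan cost=300, card=300
  {AE}: card=2500; try (A,hash)→1200, (E,nl_idx)→2700, (E,merge)→5140, (A,nl_idx)→5500, (A,merge)→5620, (E,hash)→9040 …(+2); best=1200 via (A,hash)
  {AD}: card=250; try (D,nl_idx)→430, (A,hash)→700, (A,nl_idx)→1750, (D,merge)→2390, (A,merge)→2620, (D,hash)→4040 …(+2); best=430 via (D,nl_idx)
  {AC}: card=100; try (A,hash)→320, (A,nl_idx)→460, (C,merge)→560, (A,merge)→600, (C,hash)→760, (C,nl)→1220 …(+1); best=320 via (A,hash)
  {AB}: card=400; try (A,hash)→800, (A,nl_idx)→2200, (B,merge)→3140, (A,merge)→3420, (B,hash)→5440, (B,nl)→6020 …(+1); best=800 via (A,hash)
  {ADE}: card=31250; try (E,merge)→7680, (D,hash)→7700, (E,hash)→9680, (E,nl_idx)→33930, (D,merge)→35950, (D,nl_idx)→52450 …(+2); best=7680 via (E,merge)
  {ACE}: card=12500; try (C,hash)→4420, (E,merge)→6120, (E,hash)→9420, (E,nl_idx)→13720, (C,merge)→34120, (E,nl)→50320 …(+1); best=4420 via (C,hash)
  {ABE}: card=50000; try (B,hash)→9100, (E,merge)→9800, (E,hash)→10200, (B,merge)→36700, (E,nl_idx)→54400, (E,nl)→200800 …(+1); best=9100 via (B,hash)
  {ACD}: card=1250; try (C,hash)→1400, (D,nl_idx)→2370, (C,merge)→3100, (D,merge)→3370, (D,hash)→4420, (C,nl)→15430 …(+1); best=1400 via (C,hash)
  {ABD}: card=5000; try (D,hash)→5200, (B,merge)→5680, (B,hash)→6080, (D,merge)→7050, (D,nl_idx)→9000, (B,nl)→75430 …(+1); best=5200 via (D,hash)
  {ABC}: card=2000; try (C,hash)→1920, (B,merge)→4120, (C,merge)→5220, (B,hash)→5820, (C,nl)→24800, (B,nl)→30320; best=1920 via (C,hash)
  {ACDE}: card=156250; try (E,hash)→11650, (D,hash)→20920, (E,merge)→21400, (C,hash)→39650, (E,nl_idx)→168900, (D,merge)→194170 …(+5); best=11650 via (E,hash)
  {ABDE}: card=625000; try (E,hash)→19200, (B,hash)→44330, (D,hash)→63100, (E,merge)→80200, (B,merge)→510680, (E,nl_idx)→675200 …(+5); best=19200 via (E,hash)
  {ABCE}: card=250000; try (E,hash)→12920, (B,hash)→22320, (E,merge)→30920, (C,hash)→59820, (B,merge)→194920, (E,nl_idx)→269920 …(+4); best=12920 via (E,hash)
  {ABCD}: card=25000; try (D,hash)→7920, (B,hash)→8050, (C,hash)→10920, (B,merge)→19400, (D,merge)→28170, (D,nl_idx)→42920 …(+4); best=7920 via (D,hash)
  {ABCDE}: card=3125000; try (E,hash)→41920, (B,hash)→173300, (D,hash)→266920, (E,merge)→412920, (C,hash)→644920, (B,merge)→2983400 …(+8); best=41920 via (E,hash)

cost=41920; order=B,A,C,D,E; methods=hash,hash,hash,hash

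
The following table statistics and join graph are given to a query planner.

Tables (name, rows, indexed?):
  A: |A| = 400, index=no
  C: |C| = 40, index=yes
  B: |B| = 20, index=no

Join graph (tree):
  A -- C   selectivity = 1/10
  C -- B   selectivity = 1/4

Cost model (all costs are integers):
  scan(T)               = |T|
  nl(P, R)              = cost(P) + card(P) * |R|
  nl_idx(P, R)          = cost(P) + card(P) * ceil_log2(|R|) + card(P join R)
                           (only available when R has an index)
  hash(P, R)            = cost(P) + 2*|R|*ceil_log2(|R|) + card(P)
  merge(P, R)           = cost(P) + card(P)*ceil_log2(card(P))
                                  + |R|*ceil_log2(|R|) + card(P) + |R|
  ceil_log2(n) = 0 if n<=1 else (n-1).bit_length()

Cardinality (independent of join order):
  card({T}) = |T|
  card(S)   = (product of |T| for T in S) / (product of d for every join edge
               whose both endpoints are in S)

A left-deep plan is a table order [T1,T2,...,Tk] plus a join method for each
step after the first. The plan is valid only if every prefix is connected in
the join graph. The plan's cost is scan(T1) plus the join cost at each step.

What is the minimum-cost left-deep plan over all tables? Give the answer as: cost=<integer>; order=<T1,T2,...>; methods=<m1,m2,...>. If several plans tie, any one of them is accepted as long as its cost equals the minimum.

Selinger DP (subsets sized 1..n):
  {A}: scan cost=400, card=400
  {C}: scan cost=40, card=40
  {B}: scan cost=20, card=20
  {AC}: card=1600; try (C,hash)→1280, (A,merge)→4320, (C,nl_idx)→4400, (C,merge)→4680, (A,hash)→7280, (A,nl)→16040 …(+1); best=1280 via (C,hash)
  {BC}: card=200; try (B,hash)→280, (C,nl_idx)→340, (C,merge)→420, (B,merge)→440, (C,hash)→520, (C,nl)→820 …(+1); best=280 via (B,hash)
  {ABC}: card=8000; try (B,hash)→3080, (A,merge)→6080, (A,hash)→7680, (B,merge)→20600, (B,nl)→33280, (A,nl)→80280; best=3080 via (B,hash)

cost=3080; order=A,C,B; methods=hash,hash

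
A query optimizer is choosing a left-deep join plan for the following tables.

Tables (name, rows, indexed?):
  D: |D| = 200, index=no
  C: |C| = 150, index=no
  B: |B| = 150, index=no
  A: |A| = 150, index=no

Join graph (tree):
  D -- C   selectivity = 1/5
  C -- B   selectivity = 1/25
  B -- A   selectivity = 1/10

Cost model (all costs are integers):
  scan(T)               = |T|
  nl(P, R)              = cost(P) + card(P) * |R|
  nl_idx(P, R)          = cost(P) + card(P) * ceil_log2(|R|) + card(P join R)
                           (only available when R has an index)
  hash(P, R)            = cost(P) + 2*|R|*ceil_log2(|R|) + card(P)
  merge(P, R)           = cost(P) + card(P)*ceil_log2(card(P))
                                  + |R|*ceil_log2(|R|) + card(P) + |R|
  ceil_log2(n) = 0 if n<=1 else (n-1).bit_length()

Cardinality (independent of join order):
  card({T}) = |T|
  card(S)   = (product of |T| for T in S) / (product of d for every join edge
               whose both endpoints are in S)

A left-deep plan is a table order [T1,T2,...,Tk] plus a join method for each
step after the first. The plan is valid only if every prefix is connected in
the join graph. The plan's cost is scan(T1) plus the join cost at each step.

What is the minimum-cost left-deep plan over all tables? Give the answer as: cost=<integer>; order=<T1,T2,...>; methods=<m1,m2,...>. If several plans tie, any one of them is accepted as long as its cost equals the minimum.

cost=22700; order=B,C,A,D; methods=hash,hash,hash

Selinger DP (subsets sized 1..n):
  {D}: scan cost=200, card=200
  {C}: scan cost=150, card=150
  {B}: scan cost=150, card=150
  {A}: scan cost=150, card=150
  {CD}: card=6000; try (C,hash)→2800, (D,merge)→3300, (C,merge)→3350, (D,hash)→3500, (D,nl)→30150, (C,nl)→30200; best=2800 via (C,hash)
  {BC}: card=900; try (C,hash)→2700, (B,hash)→2700, (C,merge)→2850, (B,merge)→2850, (C,nl)→22650, (B,nl)→22650; best=2700 via (C,hash)
  {AB}: card=2250; try (B,hash)→2700, (A,hash)→2700, (B,merge)→2850, (A,merge)→2850, (B,nl)→22650, (A,nl)→22650; best=2700 via (B,hash)
  {BCD}: card=36000; try (D,hash)→6800, (B,hash)→11200, (D,merge)→14400, (B,merge)→88150, (D,nl)→182700, (B,nl)→902800; best=6800 via (D,hash)
  {ABC}: card=13500; try (A,hash)→6000, (C,hash)→7350, (A,merge)→13950, (C,merge)→33300, (A,nl)→137700, (C,nl)→340200; best=6000 via (A,hash)
  {ABCD}: card=540000; try (D,hash)→22700, (A,hash)→45200, (D,merge)→210300, (A,merge)→620150, (D,nl)→2706000, (A,nl)→5406800; best=22700 via (D,hash)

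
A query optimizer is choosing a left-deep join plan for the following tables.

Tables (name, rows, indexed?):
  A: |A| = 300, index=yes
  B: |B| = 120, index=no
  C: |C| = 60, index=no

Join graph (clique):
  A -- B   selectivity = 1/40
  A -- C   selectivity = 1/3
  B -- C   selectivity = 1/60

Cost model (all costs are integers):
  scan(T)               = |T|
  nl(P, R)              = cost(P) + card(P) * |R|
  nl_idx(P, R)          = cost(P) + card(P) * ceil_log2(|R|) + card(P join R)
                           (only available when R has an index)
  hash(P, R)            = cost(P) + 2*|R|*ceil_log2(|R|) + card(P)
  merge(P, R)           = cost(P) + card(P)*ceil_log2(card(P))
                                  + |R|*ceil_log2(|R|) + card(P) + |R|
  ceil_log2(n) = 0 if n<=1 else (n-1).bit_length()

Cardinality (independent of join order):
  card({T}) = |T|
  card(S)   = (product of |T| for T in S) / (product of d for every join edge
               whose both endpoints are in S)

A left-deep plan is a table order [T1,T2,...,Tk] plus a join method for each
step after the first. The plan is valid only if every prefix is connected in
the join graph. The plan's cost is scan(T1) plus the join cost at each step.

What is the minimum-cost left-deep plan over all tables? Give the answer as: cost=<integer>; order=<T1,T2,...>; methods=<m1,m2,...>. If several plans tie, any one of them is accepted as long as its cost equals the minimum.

Selinger DP (subsets sized 1..n):
  {A}: scan cost=300, card=300
  {B}: scan cost=120, card=120
  {C}: scan cost=60, card=60
  {AB}: card=900; try (A,nl_idx)→2100, (B,hash)→2280, (A,merge)→4080, (B,merge)→4260, (A,hash)→5640, (A,nl)→36120 …(+1); best=2100 via (A,nl_idx)
  {AC}: card=6000; try (C,hash)→1320, (A,merge)→3480, (C,merge)→3720, (A,hash)→5520, (A,nl_idx)→6600, (A,nl)→18060 …(+1); best=1320 via (C,hash)
  {BC}: card=120; try (C,hash)→960, (B,merge)→1440, (C,merge)→1500, (B,hash)→1800, (B,nl)→7260, (C,nl)→7320; best=960 via (C,hash)
  {ABC}: card=300; try (A,nl_idx)→2340, (C,hash)→3720, (A,merge)→4920, (A,hash)→6480, (B,hash)→9000, (C,merge)→12420 …(+4); best=2340 via (A,nl_idx)

cost=2340; order=B,C,A; methods=hash,nl_idx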